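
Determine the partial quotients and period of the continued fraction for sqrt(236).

Write x_i = (sqrt(236) + m_i)/d_i with (m_0, d_0) = (0, 1). a_0 = floor(sqrt(236)) = 15, since 15^2 = 225 <= 236 < 256 = 16^2.
Iterate m_{i+1} = d_i*a_i - m_i, d_{i+1} = (236 - m_{i+1}^2)/d_i, a_{i+1} = floor((a_0 + m_{i+1})/d_{i+1}):
  m_1 = 1*15 - 0 = 15, d_1 = (236 - 15^2)/1 = 11/1 = 11, a_1 = floor((15 + 15)/11) = 2.
  m_2 = 11*2 - 15 = 7, d_2 = (236 - 7^2)/11 = 187/11 = 17, a_2 = floor((15 + 7)/17) = 1.
  m_3 = 17*1 - 7 = 10, d_3 = (236 - 10^2)/17 = 136/17 = 8, a_3 = floor((15 + 10)/8) = 3.
  m_4 = 8*3 - 10 = 14, d_4 = (236 - 14^2)/8 = 40/8 = 5, a_4 = floor((15 + 14)/5) = 5.
  m_5 = 5*5 - 14 = 11, d_5 = (236 - 11^2)/5 = 115/5 = 23, a_5 = floor((15 + 11)/23) = 1.
  m_6 = 23*1 - 11 = 12, d_6 = (236 - 12^2)/23 = 92/23 = 4, a_6 = floor((15 + 12)/4) = 6.
  m_7 = 4*6 - 12 = 12, d_7 = (236 - 12^2)/4 = 92/4 = 23, a_7 = floor((15 + 12)/23) = 1.
  m_8 = 23*1 - 12 = 11, d_8 = (236 - 11^2)/23 = 115/23 = 5, a_8 = floor((15 + 11)/5) = 5.
  m_9 = 5*5 - 11 = 14, d_9 = (236 - 14^2)/5 = 40/5 = 8, a_9 = floor((15 + 14)/8) = 3.
  m_10 = 8*3 - 14 = 10, d_10 = (236 - 10^2)/8 = 136/8 = 17, a_10 = floor((15 + 10)/17) = 1.
  m_11 = 17*1 - 10 = 7, d_11 = (236 - 7^2)/17 = 187/17 = 11, a_11 = floor((15 + 7)/11) = 2.
  m_12 = 11*2 - 7 = 15, d_12 = (236 - 15^2)/11 = 11/11 = 1, a_12 = floor((15 + 15)/1) = 30.
  m_13 = 1*30 - 15 = 15, d_13 = (236 - 15^2)/1 = 11/1 = 11: (m_13, d_13) = (m_1, d_1) = (15, 11), so from here the quotients repeat a_1, ..., a_12; the period length is 12.
Hence the expansion of sqrt(236) is a_0 = 15 followed by the repeating block 2, 1, 3, 5, 1, 6, 1, 5, 3, 1, 2, 30 (period 12).

[15; (2, 1, 3, 5, 1, 6, 1, 5, 3, 1, 2, 30)]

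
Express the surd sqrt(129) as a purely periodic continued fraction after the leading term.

[11; (2, 1, 3, 1, 6, 1, 3, 1, 2, 22)]

Write x_i = (sqrt(129) + m_i)/d_i with (m_0, d_0) = (0, 1). a_0 = floor(sqrt(129)) = 11, since 11^2 = 121 <= 129 < 144 = 12^2.
Iterate m_{i+1} = d_i*a_i - m_i, d_{i+1} = (129 - m_{i+1}^2)/d_i, a_{i+1} = floor((a_0 + m_{i+1})/d_{i+1}):
  m_1 = 1*11 - 0 = 11, d_1 = (129 - 11^2)/1 = 8/1 = 8, a_1 = floor((11 + 11)/8) = 2.
  m_2 = 8*2 - 11 = 5, d_2 = (129 - 5^2)/8 = 104/8 = 13, a_2 = floor((11 + 5)/13) = 1.
  m_3 = 13*1 - 5 = 8, d_3 = (129 - 8^2)/13 = 65/13 = 5, a_3 = floor((11 + 8)/5) = 3.
  m_4 = 5*3 - 8 = 7, d_4 = (129 - 7^2)/5 = 80/5 = 16, a_4 = floor((11 + 7)/16) = 1.
  m_5 = 16*1 - 7 = 9, d_5 = (129 - 9^2)/16 = 48/16 = 3, a_5 = floor((11 + 9)/3) = 6.
  m_6 = 3*6 - 9 = 9, d_6 = (129 - 9^2)/3 = 48/3 = 16, a_6 = floor((11 + 9)/16) = 1.
  m_7 = 16*1 - 9 = 7, d_7 = (129 - 7^2)/16 = 80/16 = 5, a_7 = floor((11 + 7)/5) = 3.
  m_8 = 5*3 - 7 = 8, d_8 = (129 - 8^2)/5 = 65/5 = 13, a_8 = floor((11 + 8)/13) = 1.
  m_9 = 13*1 - 8 = 5, d_9 = (129 - 5^2)/13 = 104/13 = 8, a_9 = floor((11 + 5)/8) = 2.
  m_10 = 8*2 - 5 = 11, d_10 = (129 - 11^2)/8 = 8/8 = 1, a_10 = floor((11 + 11)/1) = 22.
  m_11 = 1*22 - 11 = 11, d_11 = (129 - 11^2)/1 = 8/1 = 8: (m_11, d_11) = (m_1, d_1) = (11, 8), so from here the quotients repeat a_1, ..., a_10; the period length is 10.
Hence the expansion of sqrt(129) is a_0 = 11 followed by the repeating block 2, 1, 3, 1, 6, 1, 3, 1, 2, 22 (period 10).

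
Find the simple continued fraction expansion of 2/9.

Run the Euclidean algorithm on 2 and 9; the successive quotients are the partial quotients a_0, a_1, ... (each step inverts the fractional part left over by the previous one):
  2 = 0*9 + 2, so a_0 = 0.
  9 = 4*2 + 1, so a_1 = 4.
  2 = 2*1 + 0, so a_2 = 2.
The remainder reaches 0 after 3 divisions, so the expansion has 3 partial quotients, read off in order.

[0; 4, 2]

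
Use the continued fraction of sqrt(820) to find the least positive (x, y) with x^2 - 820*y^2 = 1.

First expand sqrt(820) as a continued fraction. With x_i = (sqrt(820) + m_i)/d_i and (m_0, d_0) = (0, 1): a_0 = floor(sqrt(820)) = 28, since 28^2 = 784 <= 820 < 841 = 29^2.
Iterate m_{i+1} = d_i*a_i - m_i, d_{i+1} = (820 - m_{i+1}^2)/d_i, a_{i+1} = floor((a_0 + m_{i+1})/d_{i+1}):
  m_1 = 1*28 - 0 = 28, d_1 = (820 - 28^2)/1 = 36/1 = 36, a_1 = floor((28 + 28)/36) = 1.
  m_2 = 36*1 - 28 = 8, d_2 = (820 - 8^2)/36 = 756/36 = 21, a_2 = floor((28 + 8)/21) = 1.
  m_3 = 21*1 - 8 = 13, d_3 = (820 - 13^2)/21 = 651/21 = 31, a_3 = floor((28 + 13)/31) = 1.
  m_4 = 31*1 - 13 = 18, d_4 = (820 - 18^2)/31 = 496/31 = 16, a_4 = floor((28 + 18)/16) = 2.
  m_5 = 16*2 - 18 = 14, d_5 = (820 - 14^2)/16 = 624/16 = 39, a_5 = floor((28 + 14)/39) = 1.
  m_6 = 39*1 - 14 = 25, d_6 = (820 - 25^2)/39 = 195/39 = 5, a_6 = floor((28 + 25)/5) = 10.
  m_7 = 5*10 - 25 = 25, d_7 = (820 - 25^2)/5 = 195/5 = 39, a_7 = floor((28 + 25)/39) = 1.
  m_8 = 39*1 - 25 = 14, d_8 = (820 - 14^2)/39 = 624/39 = 16, a_8 = floor((28 + 14)/16) = 2.
  m_9 = 16*2 - 14 = 18, d_9 = (820 - 18^2)/16 = 496/16 = 31, a_9 = floor((28 + 18)/31) = 1.
  m_10 = 31*1 - 18 = 13, d_10 = (820 - 13^2)/31 = 651/31 = 21, a_10 = floor((28 + 13)/21) = 1.
  m_11 = 21*1 - 13 = 8, d_11 = (820 - 8^2)/21 = 756/21 = 36, a_11 = floor((28 + 8)/36) = 1.
  m_12 = 36*1 - 8 = 28, d_12 = (820 - 28^2)/36 = 36/36 = 1, a_12 = floor((28 + 28)/1) = 56.
  m_13 = 1*56 - 28 = 28, d_13 = (820 - 28^2)/1 = 36/1 = 36: (m_13, d_13) = (m_1, d_1) = (28, 36), so from here the quotients repeat a_1, ..., a_12; the period length is 12.
So sqrt(820) = [28; (1, 1, 1, 2, 1, 10, 1, 2, 1, 1, 1, 56)] with period length k = 12.
k is even, so the fundamental solution of x^2 - 820y^2 = 1 is (p_{k-1}, q_{k-1}) = (p_11, q_11); compute convergents through index 11.
Convergents (p_i = a_i*p_{i-1} + p_{i-2}, q_i = a_i*q_{i-1} + q_{i-2} with p_{-2}=0, p_{-1}=1, q_{-2}=1, q_{-1}=0):
  i=0: a_0=28, p_0 = 28*1 + 0 = 28, q_0 = 28*0 + 1 = 1.
  i=1: a_1=1, p_1 = 1*28 + 1 = 29, q_1 = 1*1 + 0 = 1.
  i=2: a_2=1, p_2 = 1*29 + 28 = 57, q_2 = 1*1 + 1 = 2.
  i=3: a_3=1, p_3 = 1*57 + 29 = 86, q_3 = 1*2 + 1 = 3.
  i=4: a_4=2, p_4 = 2*86 + 57 = 229, q_4 = 2*3 + 2 = 8.
  i=5: a_5=1, p_5 = 1*229 + 86 = 315, q_5 = 1*8 + 3 = 11.
  i=6: a_6=10, p_6 = 10*315 + 229 = 3379, q_6 = 10*11 + 8 = 118.
  i=7: a_7=1, p_7 = 1*3379 + 315 = 3694, q_7 = 1*118 + 11 = 129.
  i=8: a_8=2, p_8 = 2*3694 + 3379 = 10767, q_8 = 2*129 + 118 = 376.
  i=9: a_9=1, p_9 = 1*10767 + 3694 = 14461, q_9 = 1*376 + 129 = 505.
  i=10: a_10=1, p_10 = 1*14461 + 10767 = 25228, q_10 = 1*505 + 376 = 881.
  i=11: a_11=1, p_11 = 1*25228 + 14461 = 39689, q_11 = 1*881 + 505 = 1386.
Check: 39689^2 - 820*1386^2 = 1575216721 - 1575216720 = 1, so (x, y) = (39689, 1386) solves the equation, and by the theorem it is the least positive solution.

(x, y) = (39689, 1386)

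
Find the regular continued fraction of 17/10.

Run the Euclidean algorithm on 17 and 10; the successive quotients are the partial quotients a_0, a_1, ... (each step inverts the fractional part left over by the previous one):
  17 = 1*10 + 7, so a_0 = 1.
  10 = 1*7 + 3, so a_1 = 1.
  7 = 2*3 + 1, so a_2 = 2.
  3 = 3*1 + 0, so a_3 = 3.
The remainder reaches 0 after 4 divisions, so the expansion has 4 partial quotients, read off in order.

[1; 1, 2, 3]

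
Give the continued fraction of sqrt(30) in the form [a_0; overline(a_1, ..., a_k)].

Write x_i = (sqrt(30) + m_i)/d_i with (m_0, d_0) = (0, 1). a_0 = floor(sqrt(30)) = 5, since 5^2 = 25 <= 30 < 36 = 6^2.
Iterate m_{i+1} = d_i*a_i - m_i, d_{i+1} = (30 - m_{i+1}^2)/d_i, a_{i+1} = floor((a_0 + m_{i+1})/d_{i+1}):
  m_1 = 1*5 - 0 = 5, d_1 = (30 - 5^2)/1 = 5/1 = 5, a_1 = floor((5 + 5)/5) = 2.
  m_2 = 5*2 - 5 = 5, d_2 = (30 - 5^2)/5 = 5/5 = 1, a_2 = floor((5 + 5)/1) = 10.
  m_3 = 1*10 - 5 = 5, d_3 = (30 - 5^2)/1 = 5/1 = 5: (m_3, d_3) = (m_1, d_1) = (5, 5), so from here the quotients repeat a_1, a_2; the period length is 2.
Hence the expansion of sqrt(30) is a_0 = 5 followed by the repeating block 2, 10 (period 2).

[5; overline(2, 10)]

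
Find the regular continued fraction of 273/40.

Run the Euclidean algorithm on 273 and 40; the successive quotients are the partial quotients a_0, a_1, ... (each step inverts the fractional part left over by the previous one):
  273 = 6*40 + 33, so a_0 = 6.
  40 = 1*33 + 7, so a_1 = 1.
  33 = 4*7 + 5, so a_2 = 4.
  7 = 1*5 + 2, so a_3 = 1.
  5 = 2*2 + 1, so a_4 = 2.
  2 = 2*1 + 0, so a_5 = 2.
The remainder reaches 0 after 6 divisions, so the expansion has 6 partial quotients, read off in order.

[6; 1, 4, 1, 2, 2]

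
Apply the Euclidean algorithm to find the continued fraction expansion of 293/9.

Run the Euclidean algorithm on 293 and 9; the successive quotients are the partial quotients a_0, a_1, ... (each step inverts the fractional part left over by the previous one):
  293 = 32*9 + 5, so a_0 = 32.
  9 = 1*5 + 4, so a_1 = 1.
  5 = 1*4 + 1, so a_2 = 1.
  4 = 4*1 + 0, so a_3 = 4.
The remainder reaches 0 after 4 divisions, so the expansion has 4 partial quotients, read off in order.

[32; 1, 1, 4]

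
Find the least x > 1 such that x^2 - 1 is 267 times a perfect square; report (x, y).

First expand sqrt(267) as a continued fraction. With x_i = (sqrt(267) + m_i)/d_i and (m_0, d_0) = (0, 1): a_0 = floor(sqrt(267)) = 16, since 16^2 = 256 <= 267 < 289 = 17^2.
Iterate m_{i+1} = d_i*a_i - m_i, d_{i+1} = (267 - m_{i+1}^2)/d_i, a_{i+1} = floor((a_0 + m_{i+1})/d_{i+1}):
  m_1 = 1*16 - 0 = 16, d_1 = (267 - 16^2)/1 = 11/1 = 11, a_1 = floor((16 + 16)/11) = 2.
  m_2 = 11*2 - 16 = 6, d_2 = (267 - 6^2)/11 = 231/11 = 21, a_2 = floor((16 + 6)/21) = 1.
  m_3 = 21*1 - 6 = 15, d_3 = (267 - 15^2)/21 = 42/21 = 2, a_3 = floor((16 + 15)/2) = 15.
  m_4 = 2*15 - 15 = 15, d_4 = (267 - 15^2)/2 = 42/2 = 21, a_4 = floor((16 + 15)/21) = 1.
  m_5 = 21*1 - 15 = 6, d_5 = (267 - 6^2)/21 = 231/21 = 11, a_5 = floor((16 + 6)/11) = 2.
  m_6 = 11*2 - 6 = 16, d_6 = (267 - 16^2)/11 = 11/11 = 1, a_6 = floor((16 + 16)/1) = 32.
  m_7 = 1*32 - 16 = 16, d_7 = (267 - 16^2)/1 = 11/1 = 11: (m_7, d_7) = (m_1, d_1) = (16, 11), so from here the quotients repeat a_1, ..., a_6; the period length is 6.
So sqrt(267) = [16; (2, 1, 15, 1, 2, 32)] with period length k = 6.
k is even, so the fundamental solution of x^2 - 267y^2 = 1 is (p_{k-1}, q_{k-1}) = (p_5, q_5); compute convergents through index 5.
Convergents (p_i = a_i*p_{i-1} + p_{i-2}, q_i = a_i*q_{i-1} + q_{i-2} with p_{-2}=0, p_{-1}=1, q_{-2}=1, q_{-1}=0):
  i=0: a_0=16, p_0 = 16*1 + 0 = 16, q_0 = 16*0 + 1 = 1.
  i=1: a_1=2, p_1 = 2*16 + 1 = 33, q_1 = 2*1 + 0 = 2.
  i=2: a_2=1, p_2 = 1*33 + 16 = 49, q_2 = 1*2 + 1 = 3.
  i=3: a_3=15, p_3 = 15*49 + 33 = 768, q_3 = 15*3 + 2 = 47.
  i=4: a_4=1, p_4 = 1*768 + 49 = 817, q_4 = 1*47 + 3 = 50.
  i=5: a_5=2, p_5 = 2*817 + 768 = 2402, q_5 = 2*50 + 47 = 147.
Check: 2402^2 - 267*147^2 = 5769604 - 5769603 = 1, so (x, y) = (2402, 147) solves the equation, and by the theorem it is the least positive solution.

(x, y) = (2402, 147)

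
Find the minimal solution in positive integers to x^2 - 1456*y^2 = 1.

(x, y) = (4954951, 129855)

First expand sqrt(1456) as a continued fraction. With x_i = (sqrt(1456) + m_i)/d_i and (m_0, d_0) = (0, 1): a_0 = floor(sqrt(1456)) = 38, since 38^2 = 1444 <= 1456 < 1521 = 39^2.
Iterate m_{i+1} = d_i*a_i - m_i, d_{i+1} = (1456 - m_{i+1}^2)/d_i, a_{i+1} = floor((a_0 + m_{i+1})/d_{i+1}):
  m_1 = 1*38 - 0 = 38, d_1 = (1456 - 38^2)/1 = 12/1 = 12, a_1 = floor((38 + 38)/12) = 6.
  m_2 = 12*6 - 38 = 34, d_2 = (1456 - 34^2)/12 = 300/12 = 25, a_2 = floor((38 + 34)/25) = 2.
  m_3 = 25*2 - 34 = 16, d_3 = (1456 - 16^2)/25 = 1200/25 = 48, a_3 = floor((38 + 16)/48) = 1.
  m_4 = 48*1 - 16 = 32, d_4 = (1456 - 32^2)/48 = 432/48 = 9, a_4 = floor((38 + 32)/9) = 7.
  m_5 = 9*7 - 32 = 31, d_5 = (1456 - 31^2)/9 = 495/9 = 55, a_5 = floor((38 + 31)/55) = 1.
  m_6 = 55*1 - 31 = 24, d_6 = (1456 - 24^2)/55 = 880/55 = 16, a_6 = floor((38 + 24)/16) = 3.
  m_7 = 16*3 - 24 = 24, d_7 = (1456 - 24^2)/16 = 880/16 = 55, a_7 = floor((38 + 24)/55) = 1.
  m_8 = 55*1 - 24 = 31, d_8 = (1456 - 31^2)/55 = 495/55 = 9, a_8 = floor((38 + 31)/9) = 7.
  m_9 = 9*7 - 31 = 32, d_9 = (1456 - 32^2)/9 = 432/9 = 48, a_9 = floor((38 + 32)/48) = 1.
  m_10 = 48*1 - 32 = 16, d_10 = (1456 - 16^2)/48 = 1200/48 = 25, a_10 = floor((38 + 16)/25) = 2.
  m_11 = 25*2 - 16 = 34, d_11 = (1456 - 34^2)/25 = 300/25 = 12, a_11 = floor((38 + 34)/12) = 6.
  m_12 = 12*6 - 34 = 38, d_12 = (1456 - 38^2)/12 = 12/12 = 1, a_12 = floor((38 + 38)/1) = 76.
  m_13 = 1*76 - 38 = 38, d_13 = (1456 - 38^2)/1 = 12/1 = 12: (m_13, d_13) = (m_1, d_1) = (38, 12), so from here the quotients repeat a_1, ..., a_12; the period length is 12.
So sqrt(1456) = [38; (6, 2, 1, 7, 1, 3, 1, 7, 1, 2, 6, 76)] with period length k = 12.
k is even, so the fundamental solution of x^2 - 1456y^2 = 1 is (p_{k-1}, q_{k-1}) = (p_11, q_11); compute convergents through index 11.
Convergents (p_i = a_i*p_{i-1} + p_{i-2}, q_i = a_i*q_{i-1} + q_{i-2} with p_{-2}=0, p_{-1}=1, q_{-2}=1, q_{-1}=0):
  i=0: a_0=38, p_0 = 38*1 + 0 = 38, q_0 = 38*0 + 1 = 1.
  i=1: a_1=6, p_1 = 6*38 + 1 = 229, q_1 = 6*1 + 0 = 6.
  i=2: a_2=2, p_2 = 2*229 + 38 = 496, q_2 = 2*6 + 1 = 13.
  i=3: a_3=1, p_3 = 1*496 + 229 = 725, q_3 = 1*13 + 6 = 19.
  i=4: a_4=7, p_4 = 7*725 + 496 = 5571, q_4 = 7*19 + 13 = 146.
  i=5: a_5=1, p_5 = 1*5571 + 725 = 6296, q_5 = 1*146 + 19 = 165.
  i=6: a_6=3, p_6 = 3*6296 + 5571 = 24459, q_6 = 3*165 + 146 = 641.
  i=7: a_7=1, p_7 = 1*24459 + 6296 = 30755, q_7 = 1*641 + 165 = 806.
  i=8: a_8=7, p_8 = 7*30755 + 24459 = 239744, q_8 = 7*806 + 641 = 6283.
  i=9: a_9=1, p_9 = 1*239744 + 30755 = 270499, q_9 = 1*6283 + 806 = 7089.
  i=10: a_10=2, p_10 = 2*270499 + 239744 = 780742, q_10 = 2*7089 + 6283 = 20461.
  i=11: a_11=6, p_11 = 6*780742 + 270499 = 4954951, q_11 = 6*20461 + 7089 = 129855.
Check: 4954951^2 - 1456*129855^2 = 24551539412401 - 24551539412400 = 1, so (x, y) = (4954951, 129855) solves the equation, and by the theorem it is the least positive solution.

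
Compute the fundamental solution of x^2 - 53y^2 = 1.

(x, y) = (66249, 9100)

First expand sqrt(53) as a continued fraction. With x_i = (sqrt(53) + m_i)/d_i and (m_0, d_0) = (0, 1): a_0 = floor(sqrt(53)) = 7, since 7^2 = 49 <= 53 < 64 = 8^2.
Iterate m_{i+1} = d_i*a_i - m_i, d_{i+1} = (53 - m_{i+1}^2)/d_i, a_{i+1} = floor((a_0 + m_{i+1})/d_{i+1}):
  m_1 = 1*7 - 0 = 7, d_1 = (53 - 7^2)/1 = 4/1 = 4, a_1 = floor((7 + 7)/4) = 3.
  m_2 = 4*3 - 7 = 5, d_2 = (53 - 5^2)/4 = 28/4 = 7, a_2 = floor((7 + 5)/7) = 1.
  m_3 = 7*1 - 5 = 2, d_3 = (53 - 2^2)/7 = 49/7 = 7, a_3 = floor((7 + 2)/7) = 1.
  m_4 = 7*1 - 2 = 5, d_4 = (53 - 5^2)/7 = 28/7 = 4, a_4 = floor((7 + 5)/4) = 3.
  m_5 = 4*3 - 5 = 7, d_5 = (53 - 7^2)/4 = 4/4 = 1, a_5 = floor((7 + 7)/1) = 14.
  m_6 = 1*14 - 7 = 7, d_6 = (53 - 7^2)/1 = 4/1 = 4: (m_6, d_6) = (m_1, d_1) = (7, 4), so from here the quotients repeat a_1, ..., a_5; the period length is 5.
So sqrt(53) = [7; (3, 1, 1, 3, 14)] with period length k = 5.
k is odd, so (p_{k-1}, q_{k-1}) only solves x^2 - 53y^2 = -1 and the fundamental solution of x^2 - 53y^2 = 1 is (p_{2k-1}, q_{2k-1}) = (p_9, q_9); compute convergents through index 9, running through the period twice.
Convergents (p_i = a_i*p_{i-1} + p_{i-2}, q_i = a_i*q_{i-1} + q_{i-2} with p_{-2}=0, p_{-1}=1, q_{-2}=1, q_{-1}=0):
  i=0: a_0=7, p_0 = 7*1 + 0 = 7, q_0 = 7*0 + 1 = 1.
  i=1: a_1=3, p_1 = 3*7 + 1 = 22, q_1 = 3*1 + 0 = 3.
  i=2: a_2=1, p_2 = 1*22 + 7 = 29, q_2 = 1*3 + 1 = 4.
  i=3: a_3=1, p_3 = 1*29 + 22 = 51, q_3 = 1*4 + 3 = 7.
  i=4: a_4=3, p_4 = 3*51 + 29 = 182, q_4 = 3*7 + 4 = 25.
  i=5: a_5=14, p_5 = 14*182 + 51 = 2599, q_5 = 14*25 + 7 = 357.
  i=6: a_6=3, p_6 = 3*2599 + 182 = 7979, q_6 = 3*357 + 25 = 1096.
  i=7: a_7=1, p_7 = 1*7979 + 2599 = 10578, q_7 = 1*1096 + 357 = 1453.
  i=8: a_8=1, p_8 = 1*10578 + 7979 = 18557, q_8 = 1*1453 + 1096 = 2549.
  i=9: a_9=3, p_9 = 3*18557 + 10578 = 66249, q_9 = 3*2549 + 1453 = 9100.
Indeed p_4^2 - 53*q_4^2 = 33124 - 33125 = -1, not +1.
Check: 66249^2 - 53*9100^2 = 4388930001 - 4388930000 = 1, so (x, y) = (66249, 9100) solves the equation, and by the theorem it is the least positive solution.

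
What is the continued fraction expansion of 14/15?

[0; 1, 14]

Run the Euclidean algorithm on 14 and 15; the successive quotients are the partial quotients a_0, a_1, ... (each step inverts the fractional part left over by the previous one):
  14 = 0*15 + 14, so a_0 = 0.
  15 = 1*14 + 1, so a_1 = 1.
  14 = 14*1 + 0, so a_2 = 14.
The remainder reaches 0 after 3 divisions, so the expansion has 3 partial quotients, read off in order.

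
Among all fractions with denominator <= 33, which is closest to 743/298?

Expand x = 743/298 as a continued fraction with the Euclidean algorithm:
  743 = 2*298 + 147, so a_0 = 2.
  298 = 2*147 + 4, so a_1 = 2.
  147 = 36*4 + 3, so a_2 = 36.
  4 = 1*3 + 1, so a_3 = 1.
  3 = 3*1 + 0, so a_4 = 3.
so x = [2; 2, 36, 1, 3].
Convergents (p_i = a_i*p_{i-1} + p_{i-2}, q_i = a_i*q_{i-1} + q_{i-2} with p_{-2}=0, p_{-1}=1, q_{-2}=1, q_{-1}=0), until the denominator exceeds 33:
  i=0: a_0=2, p_0 = 2*1 + 0 = 2, q_0 = 2*0 + 1 = 1.
  i=1: a_1=2, p_1 = 2*2 + 1 = 5, q_1 = 2*1 + 0 = 2.
  i=2: a_2=36, p_2 = 36*5 + 2 = 182, q_2 = 36*2 + 1 = 73.
q_2 = 73 > 33, so the last convergent with denominator <= 33 is p_1/q_1 = 5/2.
The closest fraction with denominator <= 33 is either p_1/q_1 or the intermediate fraction (k*p_1 + p_0)/(k*q_1 + q_0) with the largest k >= 1 whose denominator stays <= 33; these approach x as k grows, and every other convergent or intermediate fraction in range is farther away.
Largest k: floor((33 - q_0)/q_1) = floor((33 - 1)/2) = 16.
That gives (16*5 + 2)/(16*2 + 1) = 82/33.
Compare the errors: |x - 5/2| = |743*2 - 5*298|/(298*2) = 4/596, and |x - 82/33| = |743*33 - 82*298|/(298*33) = 83/9834.
Cross-multiplying, 4*9834 = 39336 < 49468 = 83*596, so 4/596 is smaller: the convergent 5/2 is closer to x than 82/33.

5/2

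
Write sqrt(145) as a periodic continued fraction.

Write x_i = (sqrt(145) + m_i)/d_i with (m_0, d_0) = (0, 1). a_0 = floor(sqrt(145)) = 12, since 12^2 = 144 <= 145 < 169 = 13^2.
Iterate m_{i+1} = d_i*a_i - m_i, d_{i+1} = (145 - m_{i+1}^2)/d_i, a_{i+1} = floor((a_0 + m_{i+1})/d_{i+1}):
  m_1 = 1*12 - 0 = 12, d_1 = (145 - 12^2)/1 = 1/1 = 1, a_1 = floor((12 + 12)/1) = 24.
  m_2 = 1*24 - 12 = 12, d_2 = (145 - 12^2)/1 = 1/1 = 1: (m_2, d_2) = (m_1, d_1) = (12, 1), so from here the quotient a_1 repeats; the period length is 1.
Hence the expansion of sqrt(145) is a_0 = 12 followed by the repeating block 24 (period 1).

[12; (24)]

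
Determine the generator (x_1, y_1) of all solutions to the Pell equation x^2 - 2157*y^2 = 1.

First expand sqrt(2157) as a continued fraction. With x_i = (sqrt(2157) + m_i)/d_i and (m_0, d_0) = (0, 1): a_0 = floor(sqrt(2157)) = 46, since 46^2 = 2116 <= 2157 < 2209 = 47^2.
Iterate m_{i+1} = d_i*a_i - m_i, d_{i+1} = (2157 - m_{i+1}^2)/d_i, a_{i+1} = floor((a_0 + m_{i+1})/d_{i+1}):
  m_1 = 1*46 - 0 = 46, d_1 = (2157 - 46^2)/1 = 41/1 = 41, a_1 = floor((46 + 46)/41) = 2.
  m_2 = 41*2 - 46 = 36, d_2 = (2157 - 36^2)/41 = 861/41 = 21, a_2 = floor((46 + 36)/21) = 3.
  m_3 = 21*3 - 36 = 27, d_3 = (2157 - 27^2)/21 = 1428/21 = 68, a_3 = floor((46 + 27)/68) = 1.
  m_4 = 68*1 - 27 = 41, d_4 = (2157 - 41^2)/68 = 476/68 = 7, a_4 = floor((46 + 41)/7) = 12.
  m_5 = 7*12 - 41 = 43, d_5 = (2157 - 43^2)/7 = 308/7 = 44, a_5 = floor((46 + 43)/44) = 2.
  m_6 = 44*2 - 43 = 45, d_6 = (2157 - 45^2)/44 = 132/44 = 3, a_6 = floor((46 + 45)/3) = 30.
  m_7 = 3*30 - 45 = 45, d_7 = (2157 - 45^2)/3 = 132/3 = 44, a_7 = floor((46 + 45)/44) = 2.
  m_8 = 44*2 - 45 = 43, d_8 = (2157 - 43^2)/44 = 308/44 = 7, a_8 = floor((46 + 43)/7) = 12.
  m_9 = 7*12 - 43 = 41, d_9 = (2157 - 41^2)/7 = 476/7 = 68, a_9 = floor((46 + 41)/68) = 1.
  m_10 = 68*1 - 41 = 27, d_10 = (2157 - 27^2)/68 = 1428/68 = 21, a_10 = floor((46 + 27)/21) = 3.
  m_11 = 21*3 - 27 = 36, d_11 = (2157 - 36^2)/21 = 861/21 = 41, a_11 = floor((46 + 36)/41) = 2.
  m_12 = 41*2 - 36 = 46, d_12 = (2157 - 46^2)/41 = 41/41 = 1, a_12 = floor((46 + 46)/1) = 92.
  m_13 = 1*92 - 46 = 46, d_13 = (2157 - 46^2)/1 = 41/1 = 41: (m_13, d_13) = (m_1, d_1) = (46, 41), so from here the quotients repeat a_1, ..., a_12; the period length is 12.
So sqrt(2157) = [46; (2, 3, 1, 12, 2, 30, 2, 12, 1, 3, 2, 92)] with period length k = 12.
k is even, so the fundamental solution of x^2 - 2157y^2 = 1 is (p_{k-1}, q_{k-1}) = (p_11, q_11); compute convergents through index 11.
Convergents (p_i = a_i*p_{i-1} + p_{i-2}, q_i = a_i*q_{i-1} + q_{i-2} with p_{-2}=0, p_{-1}=1, q_{-2}=1, q_{-1}=0):
  i=0: a_0=46, p_0 = 46*1 + 0 = 46, q_0 = 46*0 + 1 = 1.
  i=1: a_1=2, p_1 = 2*46 + 1 = 93, q_1 = 2*1 + 0 = 2.
  i=2: a_2=3, p_2 = 3*93 + 46 = 325, q_2 = 3*2 + 1 = 7.
  i=3: a_3=1, p_3 = 1*325 + 93 = 418, q_3 = 1*7 + 2 = 9.
  i=4: a_4=12, p_4 = 12*418 + 325 = 5341, q_4 = 12*9 + 7 = 115.
  i=5: a_5=2, p_5 = 2*5341 + 418 = 11100, q_5 = 2*115 + 9 = 239.
  i=6: a_6=30, p_6 = 30*11100 + 5341 = 338341, q_6 = 30*239 + 115 = 7285.
  i=7: a_7=2, p_7 = 2*338341 + 11100 = 687782, q_7 = 2*7285 + 239 = 14809.
  i=8: a_8=12, p_8 = 12*687782 + 338341 = 8591725, q_8 = 12*14809 + 7285 = 184993.
  i=9: a_9=1, p_9 = 1*8591725 + 687782 = 9279507, q_9 = 1*184993 + 14809 = 199802.
  i=10: a_10=3, p_10 = 3*9279507 + 8591725 = 36430246, q_10 = 3*199802 + 184993 = 784399.
  i=11: a_11=2, p_11 = 2*36430246 + 9279507 = 82139999, q_11 = 2*784399 + 199802 = 1768600.
Check: 82139999^2 - 2157*1768600^2 = 6746979435720001 - 6746979435720000 = 1, so (x, y) = (82139999, 1768600) solves the equation, and by the theorem it is the least positive solution.

(x, y) = (82139999, 1768600)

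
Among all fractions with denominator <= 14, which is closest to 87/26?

47/14

Expand x = 87/26 as a continued fraction with the Euclidean algorithm:
  87 = 3*26 + 9, so a_0 = 3.
  26 = 2*9 + 8, so a_1 = 2.
  9 = 1*8 + 1, so a_2 = 1.
  8 = 8*1 + 0, so a_3 = 8.
so x = [3; 2, 1, 8].
Convergents (p_i = a_i*p_{i-1} + p_{i-2}, q_i = a_i*q_{i-1} + q_{i-2} with p_{-2}=0, p_{-1}=1, q_{-2}=1, q_{-1}=0), until the denominator exceeds 14:
  i=0: a_0=3, p_0 = 3*1 + 0 = 3, q_0 = 3*0 + 1 = 1.
  i=1: a_1=2, p_1 = 2*3 + 1 = 7, q_1 = 2*1 + 0 = 2.
  i=2: a_2=1, p_2 = 1*7 + 3 = 10, q_2 = 1*2 + 1 = 3.
  i=3: a_3=8, p_3 = 8*10 + 7 = 87, q_3 = 8*3 + 2 = 26.
q_3 = 26 > 14, so the last convergent with denominator <= 14 is p_2/q_2 = 10/3.
The closest fraction with denominator <= 14 is either p_2/q_2 or the intermediate fraction (k*p_2 + p_1)/(k*q_2 + q_1) with the largest k >= 1 whose denominator stays <= 14; these approach x as k grows, and every other convergent or intermediate fraction in range is farther away.
Largest k: floor((14 - q_1)/q_2) = floor((14 - 2)/3) = 4.
That gives (4*10 + 7)/(4*3 + 2) = 47/14.
Compare the errors: |x - 10/3| = |87*3 - 10*26|/(26*3) = 1/78, and |x - 47/14| = |87*14 - 47*26|/(26*14) = 4/364.
Cross-multiplying, 4*78 = 312 < 364 = 1*364, so 4/364 is smaller: the intermediate fraction 47/14 is closer to x than 10/3.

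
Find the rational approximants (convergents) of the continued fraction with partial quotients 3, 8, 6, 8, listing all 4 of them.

Using the convergent recurrence p_i = a_i*p_{i-1} + p_{i-2}, q_i = a_i*q_{i-1} + q_{i-2} with p_{-2}=0, p_{-1}=1, q_{-2}=1, q_{-1}=0:
  i=0: a_0=3, p_0 = 3*1 + 0 = 3, q_0 = 3*0 + 1 = 1.
  i=1: a_1=8, p_1 = 8*3 + 1 = 25, q_1 = 8*1 + 0 = 8.
  i=2: a_2=6, p_2 = 6*25 + 3 = 153, q_2 = 6*8 + 1 = 49.
  i=3: a_3=8, p_3 = 8*153 + 25 = 1249, q_3 = 8*49 + 8 = 400.

3/1, 25/8, 153/49, 1249/400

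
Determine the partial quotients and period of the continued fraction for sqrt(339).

[18; (2, 2, 2, 1, 17, 1, 2, 2, 2, 36)]

Write x_i = (sqrt(339) + m_i)/d_i with (m_0, d_0) = (0, 1). a_0 = floor(sqrt(339)) = 18, since 18^2 = 324 <= 339 < 361 = 19^2.
Iterate m_{i+1} = d_i*a_i - m_i, d_{i+1} = (339 - m_{i+1}^2)/d_i, a_{i+1} = floor((a_0 + m_{i+1})/d_{i+1}):
  m_1 = 1*18 - 0 = 18, d_1 = (339 - 18^2)/1 = 15/1 = 15, a_1 = floor((18 + 18)/15) = 2.
  m_2 = 15*2 - 18 = 12, d_2 = (339 - 12^2)/15 = 195/15 = 13, a_2 = floor((18 + 12)/13) = 2.
  m_3 = 13*2 - 12 = 14, d_3 = (339 - 14^2)/13 = 143/13 = 11, a_3 = floor((18 + 14)/11) = 2.
  m_4 = 11*2 - 14 = 8, d_4 = (339 - 8^2)/11 = 275/11 = 25, a_4 = floor((18 + 8)/25) = 1.
  m_5 = 25*1 - 8 = 17, d_5 = (339 - 17^2)/25 = 50/25 = 2, a_5 = floor((18 + 17)/2) = 17.
  m_6 = 2*17 - 17 = 17, d_6 = (339 - 17^2)/2 = 50/2 = 25, a_6 = floor((18 + 17)/25) = 1.
  m_7 = 25*1 - 17 = 8, d_7 = (339 - 8^2)/25 = 275/25 = 11, a_7 = floor((18 + 8)/11) = 2.
  m_8 = 11*2 - 8 = 14, d_8 = (339 - 14^2)/11 = 143/11 = 13, a_8 = floor((18 + 14)/13) = 2.
  m_9 = 13*2 - 14 = 12, d_9 = (339 - 12^2)/13 = 195/13 = 15, a_9 = floor((18 + 12)/15) = 2.
  m_10 = 15*2 - 12 = 18, d_10 = (339 - 18^2)/15 = 15/15 = 1, a_10 = floor((18 + 18)/1) = 36.
  m_11 = 1*36 - 18 = 18, d_11 = (339 - 18^2)/1 = 15/1 = 15: (m_11, d_11) = (m_1, d_1) = (18, 15), so from here the quotients repeat a_1, ..., a_10; the period length is 10.
Hence the expansion of sqrt(339) is a_0 = 18 followed by the repeating block 2, 2, 2, 1, 17, 1, 2, 2, 2, 36 (period 10).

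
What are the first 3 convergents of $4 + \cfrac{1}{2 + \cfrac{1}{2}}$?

4/1, 9/2, 22/5

Using the convergent recurrence p_i = a_i*p_{i-1} + p_{i-2}, q_i = a_i*q_{i-1} + q_{i-2} with p_{-2}=0, p_{-1}=1, q_{-2}=1, q_{-1}=0:
  i=0: a_0=4, p_0 = 4*1 + 0 = 4, q_0 = 4*0 + 1 = 1.
  i=1: a_1=2, p_1 = 2*4 + 1 = 9, q_1 = 2*1 + 0 = 2.
  i=2: a_2=2, p_2 = 2*9 + 4 = 22, q_2 = 2*2 + 1 = 5.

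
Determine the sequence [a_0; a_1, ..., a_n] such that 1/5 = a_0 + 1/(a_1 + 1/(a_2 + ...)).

Run the Euclidean algorithm on 1 and 5; the successive quotients are the partial quotients a_0, a_1, ... (each step inverts the fractional part left over by the previous one):
  1 = 0*5 + 1, so a_0 = 0.
  5 = 5*1 + 0, so a_1 = 5.
The remainder reaches 0 after 2 divisions, so the expansion has 2 partial quotients, read off in order.

[0; 5]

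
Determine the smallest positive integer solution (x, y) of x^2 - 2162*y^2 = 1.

(x, y) = (93, 2)

First expand sqrt(2162) as a continued fraction. With x_i = (sqrt(2162) + m_i)/d_i and (m_0, d_0) = (0, 1): a_0 = floor(sqrt(2162)) = 46, since 46^2 = 2116 <= 2162 < 2209 = 47^2.
Iterate m_{i+1} = d_i*a_i - m_i, d_{i+1} = (2162 - m_{i+1}^2)/d_i, a_{i+1} = floor((a_0 + m_{i+1})/d_{i+1}):
  m_1 = 1*46 - 0 = 46, d_1 = (2162 - 46^2)/1 = 46/1 = 46, a_1 = floor((46 + 46)/46) = 2.
  m_2 = 46*2 - 46 = 46, d_2 = (2162 - 46^2)/46 = 46/46 = 1, a_2 = floor((46 + 46)/1) = 92.
  m_3 = 1*92 - 46 = 46, d_3 = (2162 - 46^2)/1 = 46/1 = 46: (m_3, d_3) = (m_1, d_1) = (46, 46), so from here the quotients repeat a_1, a_2; the period length is 2.
So sqrt(2162) = [46; (2, 92)] with period length k = 2.
k is even, so the fundamental solution of x^2 - 2162y^2 = 1 is (p_{k-1}, q_{k-1}) = (p_1, q_1); compute convergents through index 1.
Convergents (p_i = a_i*p_{i-1} + p_{i-2}, q_i = a_i*q_{i-1} + q_{i-2} with p_{-2}=0, p_{-1}=1, q_{-2}=1, q_{-1}=0):
  i=0: a_0=46, p_0 = 46*1 + 0 = 46, q_0 = 46*0 + 1 = 1.
  i=1: a_1=2, p_1 = 2*46 + 1 = 93, q_1 = 2*1 + 0 = 2.
Check: 93^2 - 2162*2^2 = 8649 - 8648 = 1, so (x, y) = (93, 2) solves the equation, and by the theorem it is the least positive solution.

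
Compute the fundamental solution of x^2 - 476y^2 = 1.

First expand sqrt(476) as a continued fraction. With x_i = (sqrt(476) + m_i)/d_i and (m_0, d_0) = (0, 1): a_0 = floor(sqrt(476)) = 21, since 21^2 = 441 <= 476 < 484 = 22^2.
Iterate m_{i+1} = d_i*a_i - m_i, d_{i+1} = (476 - m_{i+1}^2)/d_i, a_{i+1} = floor((a_0 + m_{i+1})/d_{i+1}):
  m_1 = 1*21 - 0 = 21, d_1 = (476 - 21^2)/1 = 35/1 = 35, a_1 = floor((21 + 21)/35) = 1.
  m_2 = 35*1 - 21 = 14, d_2 = (476 - 14^2)/35 = 280/35 = 8, a_2 = floor((21 + 14)/8) = 4.
  m_3 = 8*4 - 14 = 18, d_3 = (476 - 18^2)/8 = 152/8 = 19, a_3 = floor((21 + 18)/19) = 2.
  m_4 = 19*2 - 18 = 20, d_4 = (476 - 20^2)/19 = 76/19 = 4, a_4 = floor((21 + 20)/4) = 10.
  m_5 = 4*10 - 20 = 20, d_5 = (476 - 20^2)/4 = 76/4 = 19, a_5 = floor((21 + 20)/19) = 2.
  m_6 = 19*2 - 20 = 18, d_6 = (476 - 18^2)/19 = 152/19 = 8, a_6 = floor((21 + 18)/8) = 4.
  m_7 = 8*4 - 18 = 14, d_7 = (476 - 14^2)/8 = 280/8 = 35, a_7 = floor((21 + 14)/35) = 1.
  m_8 = 35*1 - 14 = 21, d_8 = (476 - 21^2)/35 = 35/35 = 1, a_8 = floor((21 + 21)/1) = 42.
  m_9 = 1*42 - 21 = 21, d_9 = (476 - 21^2)/1 = 35/1 = 35: (m_9, d_9) = (m_1, d_1) = (21, 35), so from here the quotients repeat a_1, ..., a_8; the period length is 8.
So sqrt(476) = [21; (1, 4, 2, 10, 2, 4, 1, 42)] with period length k = 8.
k is even, so the fundamental solution of x^2 - 476y^2 = 1 is (p_{k-1}, q_{k-1}) = (p_7, q_7); compute convergents through index 7.
Convergents (p_i = a_i*p_{i-1} + p_{i-2}, q_i = a_i*q_{i-1} + q_{i-2} with p_{-2}=0, p_{-1}=1, q_{-2}=1, q_{-1}=0):
  i=0: a_0=21, p_0 = 21*1 + 0 = 21, q_0 = 21*0 + 1 = 1.
  i=1: a_1=1, p_1 = 1*21 + 1 = 22, q_1 = 1*1 + 0 = 1.
  i=2: a_2=4, p_2 = 4*22 + 21 = 109, q_2 = 4*1 + 1 = 5.
  i=3: a_3=2, p_3 = 2*109 + 22 = 240, q_3 = 2*5 + 1 = 11.
  i=4: a_4=10, p_4 = 10*240 + 109 = 2509, q_4 = 10*11 + 5 = 115.
  i=5: a_5=2, p_5 = 2*2509 + 240 = 5258, q_5 = 2*115 + 11 = 241.
  i=6: a_6=4, p_6 = 4*5258 + 2509 = 23541, q_6 = 4*241 + 115 = 1079.
  i=7: a_7=1, p_7 = 1*23541 + 5258 = 28799, q_7 = 1*1079 + 241 = 1320.
Check: 28799^2 - 476*1320^2 = 829382401 - 829382400 = 1, so (x, y) = (28799, 1320) solves the equation, and by the theorem it is the least positive solution.

(x, y) = (28799, 1320)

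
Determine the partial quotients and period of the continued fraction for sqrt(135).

[11; (1, 1, 1, 1, 1, 1, 1, 22)]

Write x_i = (sqrt(135) + m_i)/d_i with (m_0, d_0) = (0, 1). a_0 = floor(sqrt(135)) = 11, since 11^2 = 121 <= 135 < 144 = 12^2.
Iterate m_{i+1} = d_i*a_i - m_i, d_{i+1} = (135 - m_{i+1}^2)/d_i, a_{i+1} = floor((a_0 + m_{i+1})/d_{i+1}):
  m_1 = 1*11 - 0 = 11, d_1 = (135 - 11^2)/1 = 14/1 = 14, a_1 = floor((11 + 11)/14) = 1.
  m_2 = 14*1 - 11 = 3, d_2 = (135 - 3^2)/14 = 126/14 = 9, a_2 = floor((11 + 3)/9) = 1.
  m_3 = 9*1 - 3 = 6, d_3 = (135 - 6^2)/9 = 99/9 = 11, a_3 = floor((11 + 6)/11) = 1.
  m_4 = 11*1 - 6 = 5, d_4 = (135 - 5^2)/11 = 110/11 = 10, a_4 = floor((11 + 5)/10) = 1.
  m_5 = 10*1 - 5 = 5, d_5 = (135 - 5^2)/10 = 110/10 = 11, a_5 = floor((11 + 5)/11) = 1.
  m_6 = 11*1 - 5 = 6, d_6 = (135 - 6^2)/11 = 99/11 = 9, a_6 = floor((11 + 6)/9) = 1.
  m_7 = 9*1 - 6 = 3, d_7 = (135 - 3^2)/9 = 126/9 = 14, a_7 = floor((11 + 3)/14) = 1.
  m_8 = 14*1 - 3 = 11, d_8 = (135 - 11^2)/14 = 14/14 = 1, a_8 = floor((11 + 11)/1) = 22.
  m_9 = 1*22 - 11 = 11, d_9 = (135 - 11^2)/1 = 14/1 = 14: (m_9, d_9) = (m_1, d_1) = (11, 14), so from here the quotients repeat a_1, ..., a_8; the period length is 8.
Hence the expansion of sqrt(135) is a_0 = 11 followed by the repeating block 1, 1, 1, 1, 1, 1, 1, 22 (period 8).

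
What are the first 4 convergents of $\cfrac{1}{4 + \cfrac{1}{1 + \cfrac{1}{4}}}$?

Using the convergent recurrence p_i = a_i*p_{i-1} + p_{i-2}, q_i = a_i*q_{i-1} + q_{i-2} with p_{-2}=0, p_{-1}=1, q_{-2}=1, q_{-1}=0:
  i=0: a_0=0, p_0 = 0*1 + 0 = 0, q_0 = 0*0 + 1 = 1.
  i=1: a_1=4, p_1 = 4*0 + 1 = 1, q_1 = 4*1 + 0 = 4.
  i=2: a_2=1, p_2 = 1*1 + 0 = 1, q_2 = 1*4 + 1 = 5.
  i=3: a_3=4, p_3 = 4*1 + 1 = 5, q_3 = 4*5 + 4 = 24.

0/1, 1/4, 1/5, 5/24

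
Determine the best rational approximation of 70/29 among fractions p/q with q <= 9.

Expand x = 70/29 as a continued fraction with the Euclidean algorithm:
  70 = 2*29 + 12, so a_0 = 2.
  29 = 2*12 + 5, so a_1 = 2.
  12 = 2*5 + 2, so a_2 = 2.
  5 = 2*2 + 1, so a_3 = 2.
  2 = 2*1 + 0, so a_4 = 2.
so x = [2; 2, 2, 2, 2].
Convergents (p_i = a_i*p_{i-1} + p_{i-2}, q_i = a_i*q_{i-1} + q_{i-2} with p_{-2}=0, p_{-1}=1, q_{-2}=1, q_{-1}=0), until the denominator exceeds 9:
  i=0: a_0=2, p_0 = 2*1 + 0 = 2, q_0 = 2*0 + 1 = 1.
  i=1: a_1=2, p_1 = 2*2 + 1 = 5, q_1 = 2*1 + 0 = 2.
  i=2: a_2=2, p_2 = 2*5 + 2 = 12, q_2 = 2*2 + 1 = 5.
  i=3: a_3=2, p_3 = 2*12 + 5 = 29, q_3 = 2*5 + 2 = 12.
q_3 = 12 > 9, so the last convergent with denominator <= 9 is p_2/q_2 = 12/5.
The closest fraction with denominator <= 9 is either p_2/q_2 or the intermediate fraction (k*p_2 + p_1)/(k*q_2 + q_1) with the largest k >= 1 whose denominator stays <= 9; these approach x as k grows, and every other convergent or intermediate fraction in range is farther away.
Largest k: floor((9 - q_1)/q_2) = floor((9 - 2)/5) = 1.
That gives (1*12 + 5)/(1*5 + 2) = 17/7.
Compare the errors: |x - 12/5| = |70*5 - 12*29|/(29*5) = 2/145, and |x - 17/7| = |70*7 - 17*29|/(29*7) = 3/203.
Cross-multiplying, 2*203 = 406 < 435 = 3*145, so 2/145 is smaller: the convergent 12/5 is closer to x than 17/7.

12/5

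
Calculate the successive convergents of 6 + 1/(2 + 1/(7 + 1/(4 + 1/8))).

Using the convergent recurrence p_i = a_i*p_{i-1} + p_{i-2}, q_i = a_i*q_{i-1} + q_{i-2} with p_{-2}=0, p_{-1}=1, q_{-2}=1, q_{-1}=0:
  i=0: a_0=6, p_0 = 6*1 + 0 = 6, q_0 = 6*0 + 1 = 1.
  i=1: a_1=2, p_1 = 2*6 + 1 = 13, q_1 = 2*1 + 0 = 2.
  i=2: a_2=7, p_2 = 7*13 + 6 = 97, q_2 = 7*2 + 1 = 15.
  i=3: a_3=4, p_3 = 4*97 + 13 = 401, q_3 = 4*15 + 2 = 62.
  i=4: a_4=8, p_4 = 8*401 + 97 = 3305, q_4 = 8*62 + 15 = 511.

6/1, 13/2, 97/15, 401/62, 3305/511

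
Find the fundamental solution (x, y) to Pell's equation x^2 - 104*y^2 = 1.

First expand sqrt(104) as a continued fraction. With x_i = (sqrt(104) + m_i)/d_i and (m_0, d_0) = (0, 1): a_0 = floor(sqrt(104)) = 10, since 10^2 = 100 <= 104 < 121 = 11^2.
Iterate m_{i+1} = d_i*a_i - m_i, d_{i+1} = (104 - m_{i+1}^2)/d_i, a_{i+1} = floor((a_0 + m_{i+1})/d_{i+1}):
  m_1 = 1*10 - 0 = 10, d_1 = (104 - 10^2)/1 = 4/1 = 4, a_1 = floor((10 + 10)/4) = 5.
  m_2 = 4*5 - 10 = 10, d_2 = (104 - 10^2)/4 = 4/4 = 1, a_2 = floor((10 + 10)/1) = 20.
  m_3 = 1*20 - 10 = 10, d_3 = (104 - 10^2)/1 = 4/1 = 4: (m_3, d_3) = (m_1, d_1) = (10, 4), so from here the quotients repeat a_1, a_2; the period length is 2.
So sqrt(104) = [10; (5, 20)] with period length k = 2.
k is even, so the fundamental solution of x^2 - 104y^2 = 1 is (p_{k-1}, q_{k-1}) = (p_1, q_1); compute convergents through index 1.
Convergents (p_i = a_i*p_{i-1} + p_{i-2}, q_i = a_i*q_{i-1} + q_{i-2} with p_{-2}=0, p_{-1}=1, q_{-2}=1, q_{-1}=0):
  i=0: a_0=10, p_0 = 10*1 + 0 = 10, q_0 = 10*0 + 1 = 1.
  i=1: a_1=5, p_1 = 5*10 + 1 = 51, q_1 = 5*1 + 0 = 5.
Check: 51^2 - 104*5^2 = 2601 - 2600 = 1, so (x, y) = (51, 5) solves the equation, and by the theorem it is the least positive solution.

(x, y) = (51, 5)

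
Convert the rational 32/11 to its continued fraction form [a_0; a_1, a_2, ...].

Run the Euclidean algorithm on 32 and 11; the successive quotients are the partial quotients a_0, a_1, ... (each step inverts the fractional part left over by the previous one):
  32 = 2*11 + 10, so a_0 = 2.
  11 = 1*10 + 1, so a_1 = 1.
  10 = 10*1 + 0, so a_2 = 10.
The remainder reaches 0 after 3 divisions, so the expansion has 3 partial quotients, read off in order.

[2; 1, 10]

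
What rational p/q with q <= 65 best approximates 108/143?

37/49

Expand x = 108/143 as a continued fraction with the Euclidean algorithm:
  108 = 0*143 + 108, so a_0 = 0.
  143 = 1*108 + 35, so a_1 = 1.
  108 = 3*35 + 3, so a_2 = 3.
  35 = 11*3 + 2, so a_3 = 11.
  3 = 1*2 + 1, so a_4 = 1.
  2 = 2*1 + 0, so a_5 = 2.
so x = [0; 1, 3, 11, 1, 2].
Convergents (p_i = a_i*p_{i-1} + p_{i-2}, q_i = a_i*q_{i-1} + q_{i-2} with p_{-2}=0, p_{-1}=1, q_{-2}=1, q_{-1}=0), until the denominator exceeds 65:
  i=0: a_0=0, p_0 = 0*1 + 0 = 0, q_0 = 0*0 + 1 = 1.
  i=1: a_1=1, p_1 = 1*0 + 1 = 1, q_1 = 1*1 + 0 = 1.
  i=2: a_2=3, p_2 = 3*1 + 0 = 3, q_2 = 3*1 + 1 = 4.
  i=3: a_3=11, p_3 = 11*3 + 1 = 34, q_3 = 11*4 + 1 = 45.
  i=4: a_4=1, p_4 = 1*34 + 3 = 37, q_4 = 1*45 + 4 = 49.
  i=5: a_5=2, p_5 = 2*37 + 34 = 108, q_5 = 2*49 + 45 = 143.
q_5 = 143 > 65, so the last convergent with denominator <= 65 is p_4/q_4 = 37/49.
The closest fraction with denominator <= 65 is either p_4/q_4 or the intermediate fraction (k*p_4 + p_3)/(k*q_4 + q_3) with the largest k >= 1 whose denominator stays <= 65; these approach x as k grows, and every other convergent or intermediate fraction in range is farther away.
Largest k: floor((65 - q_3)/q_4) = floor((65 - 45)/49) = 0.
Since k = 0, no intermediate fraction beyond p_4/q_4 has denominator <= 65, so the convergent 37/49 is the closest (its error is |108*49 - 37*143|/(143*49) = 1/7007).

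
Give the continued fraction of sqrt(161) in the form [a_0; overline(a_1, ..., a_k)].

Write x_i = (sqrt(161) + m_i)/d_i with (m_0, d_0) = (0, 1). a_0 = floor(sqrt(161)) = 12, since 12^2 = 144 <= 161 < 169 = 13^2.
Iterate m_{i+1} = d_i*a_i - m_i, d_{i+1} = (161 - m_{i+1}^2)/d_i, a_{i+1} = floor((a_0 + m_{i+1})/d_{i+1}):
  m_1 = 1*12 - 0 = 12, d_1 = (161 - 12^2)/1 = 17/1 = 17, a_1 = floor((12 + 12)/17) = 1.
  m_2 = 17*1 - 12 = 5, d_2 = (161 - 5^2)/17 = 136/17 = 8, a_2 = floor((12 + 5)/8) = 2.
  m_3 = 8*2 - 5 = 11, d_3 = (161 - 11^2)/8 = 40/8 = 5, a_3 = floor((12 + 11)/5) = 4.
  m_4 = 5*4 - 11 = 9, d_4 = (161 - 9^2)/5 = 80/5 = 16, a_4 = floor((12 + 9)/16) = 1.
  m_5 = 16*1 - 9 = 7, d_5 = (161 - 7^2)/16 = 112/16 = 7, a_5 = floor((12 + 7)/7) = 2.
  m_6 = 7*2 - 7 = 7, d_6 = (161 - 7^2)/7 = 112/7 = 16, a_6 = floor((12 + 7)/16) = 1.
  m_7 = 16*1 - 7 = 9, d_7 = (161 - 9^2)/16 = 80/16 = 5, a_7 = floor((12 + 9)/5) = 4.
  m_8 = 5*4 - 9 = 11, d_8 = (161 - 11^2)/5 = 40/5 = 8, a_8 = floor((12 + 11)/8) = 2.
  m_9 = 8*2 - 11 = 5, d_9 = (161 - 5^2)/8 = 136/8 = 17, a_9 = floor((12 + 5)/17) = 1.
  m_10 = 17*1 - 5 = 12, d_10 = (161 - 12^2)/17 = 17/17 = 1, a_10 = floor((12 + 12)/1) = 24.
  m_11 = 1*24 - 12 = 12, d_11 = (161 - 12^2)/1 = 17/1 = 17: (m_11, d_11) = (m_1, d_1) = (12, 17), so from here the quotients repeat a_1, ..., a_10; the period length is 10.
Hence the expansion of sqrt(161) is a_0 = 12 followed by the repeating block 1, 2, 4, 1, 2, 1, 4, 2, 1, 24 (period 10).

[12; overline(1, 2, 4, 1, 2, 1, 4, 2, 1, 24)]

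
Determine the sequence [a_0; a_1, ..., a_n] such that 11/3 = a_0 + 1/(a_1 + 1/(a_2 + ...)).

Run the Euclidean algorithm on 11 and 3; the successive quotients are the partial quotients a_0, a_1, ... (each step inverts the fractional part left over by the previous one):
  11 = 3*3 + 2, so a_0 = 3.
  3 = 1*2 + 1, so a_1 = 1.
  2 = 2*1 + 0, so a_2 = 2.
The remainder reaches 0 after 3 divisions, so the expansion has 3 partial quotients, read off in order.

[3; 1, 2]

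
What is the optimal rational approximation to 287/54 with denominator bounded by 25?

Expand x = 287/54 as a continued fraction with the Euclidean algorithm:
  287 = 5*54 + 17, so a_0 = 5.
  54 = 3*17 + 3, so a_1 = 3.
  17 = 5*3 + 2, so a_2 = 5.
  3 = 1*2 + 1, so a_3 = 1.
  2 = 2*1 + 0, so a_4 = 2.
so x = [5; 3, 5, 1, 2].
Convergents (p_i = a_i*p_{i-1} + p_{i-2}, q_i = a_i*q_{i-1} + q_{i-2} with p_{-2}=0, p_{-1}=1, q_{-2}=1, q_{-1}=0), until the denominator exceeds 25:
  i=0: a_0=5, p_0 = 5*1 + 0 = 5, q_0 = 5*0 + 1 = 1.
  i=1: a_1=3, p_1 = 3*5 + 1 = 16, q_1 = 3*1 + 0 = 3.
  i=2: a_2=5, p_2 = 5*16 + 5 = 85, q_2 = 5*3 + 1 = 16.
  i=3: a_3=1, p_3 = 1*85 + 16 = 101, q_3 = 1*16 + 3 = 19.
  i=4: a_4=2, p_4 = 2*101 + 85 = 287, q_4 = 2*19 + 16 = 54.
q_4 = 54 > 25, so the last convergent with denominator <= 25 is p_3/q_3 = 101/19.
The closest fraction with denominator <= 25 is either p_3/q_3 or the intermediate fraction (k*p_3 + p_2)/(k*q_3 + q_2) with the largest k >= 1 whose denominator stays <= 25; these approach x as k grows, and every other convergent or intermediate fraction in range is farther away.
Largest k: floor((25 - q_2)/q_3) = floor((25 - 16)/19) = 0.
Since k = 0, no intermediate fraction beyond p_3/q_3 has denominator <= 25, so the convergent 101/19 is the closest (its error is |287*19 - 101*54|/(54*19) = 1/1026).

101/19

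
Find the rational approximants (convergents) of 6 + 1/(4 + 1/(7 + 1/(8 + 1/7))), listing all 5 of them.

6/1, 25/4, 181/29, 1473/236, 10492/1681

Using the convergent recurrence p_i = a_i*p_{i-1} + p_{i-2}, q_i = a_i*q_{i-1} + q_{i-2} with p_{-2}=0, p_{-1}=1, q_{-2}=1, q_{-1}=0:
  i=0: a_0=6, p_0 = 6*1 + 0 = 6, q_0 = 6*0 + 1 = 1.
  i=1: a_1=4, p_1 = 4*6 + 1 = 25, q_1 = 4*1 + 0 = 4.
  i=2: a_2=7, p_2 = 7*25 + 6 = 181, q_2 = 7*4 + 1 = 29.
  i=3: a_3=8, p_3 = 8*181 + 25 = 1473, q_3 = 8*29 + 4 = 236.
  i=4: a_4=7, p_4 = 7*1473 + 181 = 10492, q_4 = 7*236 + 29 = 1681.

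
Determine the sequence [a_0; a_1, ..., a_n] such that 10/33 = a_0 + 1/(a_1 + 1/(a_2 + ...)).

[0; 3, 3, 3]

Run the Euclidean algorithm on 10 and 33; the successive quotients are the partial quotients a_0, a_1, ... (each step inverts the fractional part left over by the previous one):
  10 = 0*33 + 10, so a_0 = 0.
  33 = 3*10 + 3, so a_1 = 3.
  10 = 3*3 + 1, so a_2 = 3.
  3 = 3*1 + 0, so a_3 = 3.
The remainder reaches 0 after 4 divisions, so the expansion has 4 partial quotients, read off in order.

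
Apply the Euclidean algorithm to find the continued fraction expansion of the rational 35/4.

[8; 1, 3]

Run the Euclidean algorithm on 35 and 4; the successive quotients are the partial quotients a_0, a_1, ... (each step inverts the fractional part left over by the previous one):
  35 = 8*4 + 3, so a_0 = 8.
  4 = 1*3 + 1, so a_1 = 1.
  3 = 3*1 + 0, so a_2 = 3.
The remainder reaches 0 after 3 divisions, so the expansion has 3 partial quotients, read off in order.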